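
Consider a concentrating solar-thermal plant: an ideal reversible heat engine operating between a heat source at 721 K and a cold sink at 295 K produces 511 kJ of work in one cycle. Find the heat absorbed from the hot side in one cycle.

Q_H ≈ 864.9 kJ

Carnot efficiency: η = 1 − T_C/T_H = 1 − 295.00/721.00 = 0.5908.
Q_H = W/η = 511/0.5908 = 864.9 kJ.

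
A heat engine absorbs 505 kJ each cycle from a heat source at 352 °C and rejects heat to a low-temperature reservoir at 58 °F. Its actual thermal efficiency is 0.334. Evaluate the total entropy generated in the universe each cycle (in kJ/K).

ΔS_univ ≈ 0.3617 kJ/K

T_H = 352 °C → 352 + 273.15 = 625.15 K.
T_C = 58 °F → (58 − 32) × 5/9 = 14.44 °C = 287.59 K.
W = η·Q_H = 0.334 × 505 = 168.7 kJ, so Q_C = Q_H − W = 336.3 kJ.
The hot reservoir loses entropy Q_H/T_H = 505/625.15 = 0.8078 kJ/K; the cold reservoir gains Q_C/T_C = 336.3/287.59 = 1.169 kJ/K.
ΔS_univ = −Q_H/T_H + Q_C/T_C = 0.3617 kJ/K (> 0, since η = 0.334 < η_Carnot = 0.540).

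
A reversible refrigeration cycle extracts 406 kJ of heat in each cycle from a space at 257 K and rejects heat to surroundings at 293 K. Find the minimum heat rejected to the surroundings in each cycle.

For a reversible cycle Q_H/Q_C = T_H/T_C, so Q_H = Q_C·T_H/T_C = 406 × 293.00/257.00 = 463 kJ.

Q_H ≈ 463 kJ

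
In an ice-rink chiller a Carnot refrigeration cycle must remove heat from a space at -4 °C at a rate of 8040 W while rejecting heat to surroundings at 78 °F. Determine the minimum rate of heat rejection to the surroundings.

Q̇_H ≈ 8920 W

T_H = 78 °F → (78 − 32) × 5/9 = 25.56 °C = 298.71 K.
T_C = -4 °C → -4 + 273.15 = 269.15 K.
For a reversible cycle Q_H/Q_C = T_H/T_C, so Q_H = Q_C·T_H/T_C = 8040 × 298.71/269.15 = 8920 W.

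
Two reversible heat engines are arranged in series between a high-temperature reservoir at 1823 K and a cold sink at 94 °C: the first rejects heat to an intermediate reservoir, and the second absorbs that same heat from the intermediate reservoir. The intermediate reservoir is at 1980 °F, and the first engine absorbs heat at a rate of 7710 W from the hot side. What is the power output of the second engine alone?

T_C = 94 °C → 94 + 273.15 = 367.15 K.
T_m = 1980 °F → (1980 − 32) × 5/9 = 1082.22 °C = 1355.37 K.
Heat entering the second stage: Q_m = Q_H·(T_m/T_H) = 7710 × 1355.37/1823.00 = 5732 W.
Second-stage efficiency η₂ = 1 − T_C/T_m = 1 − 367.15/1355.37 = 0.7291, so W₂ = η₂·Q_m = 4179 W.

Ẇ₂ ≈ 4179 W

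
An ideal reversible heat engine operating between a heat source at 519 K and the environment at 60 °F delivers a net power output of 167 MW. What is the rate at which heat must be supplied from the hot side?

Q̇_H ≈ 376 MW

T_C = 60 °F → (60 − 32) × 5/9 = 15.56 °C = 288.71 K.
Carnot efficiency: η = 1 − T_C/T_H = 1 − 288.71/519.00 = 0.4437.
Q_H = W/η = 167/0.4437 = 376 MW.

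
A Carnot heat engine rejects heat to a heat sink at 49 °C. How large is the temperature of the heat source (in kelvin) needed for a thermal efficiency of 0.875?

T_C = 49 °C → 49 + 273.15 = 322.15 K.
From η = 1 − T_C/T_H, solving for T_H gives T_H = T_C/(1 − η) = 322.15/(1 − 0.875) = 2580 K.

T_H ≈ 2580 K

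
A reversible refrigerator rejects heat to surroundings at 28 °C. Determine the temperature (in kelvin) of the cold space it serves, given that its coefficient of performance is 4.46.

T_H = 28 °C → 28 + 273.15 = 301.15 K.
COP_R = T_C/(T_H − T_C) ⇒ T_C = T_H·COP_R/(1 + COP_R) = 301.15 × 4.46/(1 + 4.46) = 246 K.

T_C ≈ 246 K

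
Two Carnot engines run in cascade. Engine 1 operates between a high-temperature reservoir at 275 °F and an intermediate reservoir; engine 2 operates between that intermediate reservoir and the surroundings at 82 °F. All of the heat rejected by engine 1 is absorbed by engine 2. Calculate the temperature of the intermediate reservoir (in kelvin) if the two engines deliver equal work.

T_H = 275 °F → (275 − 32) × 5/9 = 135.00 °C = 408.15 K.
T_C = 82 °F → (82 − 32) × 5/9 = 27.78 °C = 300.93 K.
For reversible stages Q_m = Q_H·(T_m/T_H). Setting W₁ = Q_H(1 − T_m/T_H) equal to W₂ = Q_m(1 − T_C/T_m) = Q_H·(T_m − T_C)/T_H gives T_H − T_m = T_m − T_C, so T_m = (T_H + T_C)/2 = (408.15 + 300.93)/2 = 355 K.

T_m ≈ 355 K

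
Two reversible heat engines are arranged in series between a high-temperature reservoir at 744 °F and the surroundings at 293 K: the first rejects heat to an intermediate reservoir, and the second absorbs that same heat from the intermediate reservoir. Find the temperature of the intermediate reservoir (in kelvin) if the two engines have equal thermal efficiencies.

T_H = 744 °F → (744 − 32) × 5/9 = 395.56 °C = 668.71 K.
Equal efficiencies require 1 − T_m/T_H = 1 − T_C/T_m, i.e. T_m/T_H = T_C/T_m, so T_m = √(T_H·T_C) = √(668.71 × 293.00) = 443 K.

T_m ≈ 443 K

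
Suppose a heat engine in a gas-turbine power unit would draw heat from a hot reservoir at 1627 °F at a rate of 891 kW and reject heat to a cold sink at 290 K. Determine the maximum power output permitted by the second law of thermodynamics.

T_H = 1627 °F → (1627 − 32) × 5/9 = 886.11 °C = 1159.26 K.
By the Carnot theorem, η_max = 1 − T_C/T_H = 1 − 290.00/1159.26 = 0.7498.
W_max = η_max · Q_H = 0.7498 × 891 = 668.1 kW.

Ẇ_max ≈ 668.1 kW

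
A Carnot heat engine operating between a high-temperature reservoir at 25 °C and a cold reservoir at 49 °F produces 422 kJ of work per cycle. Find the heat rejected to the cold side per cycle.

Q_C ≈ 7670 kJ

T_H = 25 °C → 25 + 273.15 = 298.15 K.
T_C = 49 °F → (49 − 32) × 5/9 = 9.44 °C = 282.59 K.
η_rev = 1 − T_C/T_H = 1 − 282.59/298.15 = 0.0522.
Since Q_C/Q_H = T_C/T_H and Q_H = W/η, Q_C = W·T_C/(T_H − T_C) = 422 × 282.59/15.56 = 7670 kJ.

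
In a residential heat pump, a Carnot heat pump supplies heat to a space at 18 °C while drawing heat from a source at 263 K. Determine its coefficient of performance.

COP_HP ≈ 10.3

T_H = 18 °C → 18 + 273.15 = 291.15 K.
The Carnot heat-pump COP is COP_HP = T_H/(T_H − T_C) = 291.15/(291.15 − 263.00) = 10.3.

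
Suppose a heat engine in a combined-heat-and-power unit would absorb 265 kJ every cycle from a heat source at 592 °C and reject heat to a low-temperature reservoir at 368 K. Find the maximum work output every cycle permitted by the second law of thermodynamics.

W_max ≈ 152 kJ

T_H = 592 °C → 592 + 273.15 = 865.15 K.
No engine can exceed the Carnot limit: η_max = 1 − T_C/T_H = 1 − 368.00/865.15 = 0.5746.
W_max = η_max · Q_H = 0.5746 × 265 = 152 kJ.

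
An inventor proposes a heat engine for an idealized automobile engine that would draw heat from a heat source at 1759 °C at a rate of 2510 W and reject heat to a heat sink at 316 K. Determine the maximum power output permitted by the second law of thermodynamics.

Ẇ_max ≈ 2120 W

T_H = 1759 °C → 1759 + 273.15 = 2032.15 K.
The upper bound on efficiency is η_max = 1 − T_C/T_H = 1 − 316.00/2032.15 = 0.8445.
W_max = η_max · Q_H = 0.8445 × 2510 = 2120 W.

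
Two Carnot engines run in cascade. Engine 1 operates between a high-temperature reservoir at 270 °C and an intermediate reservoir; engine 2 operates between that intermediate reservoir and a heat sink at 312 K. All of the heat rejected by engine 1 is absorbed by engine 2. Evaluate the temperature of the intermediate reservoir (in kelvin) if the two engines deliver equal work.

T_m ≈ 428 K

T_H = 270 °C → 270 + 273.15 = 543.15 K.
For reversible stages Q_m = Q_H·(T_m/T_H). Setting W₁ = Q_H(1 − T_m/T_H) equal to W₂ = Q_m(1 − T_C/T_m) = Q_H·(T_m − T_C)/T_H gives T_H − T_m = T_m − T_C, so T_m = (T_H + T_C)/2 = (543.15 + 312.00)/2 = 428 K.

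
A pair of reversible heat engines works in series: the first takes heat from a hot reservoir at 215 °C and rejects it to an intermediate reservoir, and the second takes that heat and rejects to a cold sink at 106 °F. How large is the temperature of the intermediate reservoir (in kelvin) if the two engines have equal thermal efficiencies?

T_m ≈ 392 K

T_H = 215 °C → 215 + 273.15 = 488.15 K.
T_C = 106 °F → (106 − 32) × 5/9 = 41.11 °C = 314.26 K.
Equal efficiencies require 1 − T_m/T_H = 1 − T_C/T_m, i.e. T_m/T_H = T_C/T_m, so T_m = √(T_H·T_C) = √(488.15 × 314.26) = 392 K.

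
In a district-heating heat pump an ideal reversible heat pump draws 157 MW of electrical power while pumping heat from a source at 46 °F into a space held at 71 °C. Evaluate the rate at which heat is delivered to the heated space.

Q̇_H ≈ 854.6 MW

T_H = 71 °C → 71 + 273.15 = 344.15 K.
T_C = 46 °F → (46 − 32) × 5/9 = 7.78 °C = 280.93 K.
Reversible heating COP: COP_HP = T_H/(T_H − T_C) = 344.15/63.22 = 5.4435.
Q_H = COP_HP · W = 5.4435 × 157 = 854.6 MW.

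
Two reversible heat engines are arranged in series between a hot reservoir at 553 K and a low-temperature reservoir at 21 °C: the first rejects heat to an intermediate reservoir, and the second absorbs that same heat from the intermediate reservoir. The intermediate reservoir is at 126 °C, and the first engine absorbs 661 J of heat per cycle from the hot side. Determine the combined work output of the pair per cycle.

W_total ≈ 309 J

T_C = 21 °C → 21 + 273.15 = 294.15 K.
Two reversible stages in series are equivalent to a single Carnot engine between T_H and T_C, so η_total = 1 − T_C/T_H = 1 − 294.15/553.00 = 0.4681.
W_total = η_total · Q_H = 0.4681 × 661 = 309 J.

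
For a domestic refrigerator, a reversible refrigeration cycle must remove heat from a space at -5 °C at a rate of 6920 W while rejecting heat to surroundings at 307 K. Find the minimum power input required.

Ẇ_in ≈ 1003 W

T_C = -5 °C → -5 + 273.15 = 268.15 K.
COP_R = T_C/(T_H − T_C) = 268.15/38.85 = 6.9022.
W = Q_C/COP_R = 6920/6.9022 = 1003 W.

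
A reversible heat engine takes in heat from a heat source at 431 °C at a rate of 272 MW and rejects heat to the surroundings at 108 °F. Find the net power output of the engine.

Ẇ ≈ 150.2 MW

T_H = 431 °C → 431 + 273.15 = 704.15 K.
T_C = 108 °F → (108 − 32) × 5/9 = 42.22 °C = 315.37 K.
Since the cycle is reversible, η = 1 − T_C/T_H = 1 − 315.37/704.15 = 0.5521.
W = η·Q_H = 0.5521 × 272 = 150.2 MW.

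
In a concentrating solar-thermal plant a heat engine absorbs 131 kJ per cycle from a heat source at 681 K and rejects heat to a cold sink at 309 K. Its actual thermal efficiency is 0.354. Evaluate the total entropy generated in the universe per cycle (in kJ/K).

W = η·Q_H = 0.354 × 131 = 46.37 kJ, so Q_C = Q_H − W = 84.63 kJ.
Entropy balance on the reservoirs: −Q_H/T_H = -0.1924 kJ/K, +Q_C/T_C = 0.2739 kJ/K.
ΔS_univ = −Q_H/T_H + Q_C/T_C = 0.0815 kJ/K (> 0, since η = 0.354 < η_Carnot = 0.546).

ΔS_univ ≈ 0.0815 kJ/K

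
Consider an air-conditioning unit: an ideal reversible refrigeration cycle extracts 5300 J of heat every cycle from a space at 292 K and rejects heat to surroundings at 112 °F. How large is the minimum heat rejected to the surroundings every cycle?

T_H = 112 °F → (112 − 32) × 5/9 = 44.44 °C = 317.59 K.
For a reversible cycle Q_H/Q_C = T_H/T_C, so Q_H = Q_C·T_H/T_C = 5300 × 317.59/292.00 = 5760 J.

Q_H ≈ 5760 J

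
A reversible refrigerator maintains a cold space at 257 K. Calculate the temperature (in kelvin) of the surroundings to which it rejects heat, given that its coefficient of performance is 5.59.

COP_R = T_C/(T_H − T_C) ⇒ T_H = T_C·(1 + 1/COP_R) = 257.00 × (1 + 1/5.59) = 303 K.

T_H ≈ 303 K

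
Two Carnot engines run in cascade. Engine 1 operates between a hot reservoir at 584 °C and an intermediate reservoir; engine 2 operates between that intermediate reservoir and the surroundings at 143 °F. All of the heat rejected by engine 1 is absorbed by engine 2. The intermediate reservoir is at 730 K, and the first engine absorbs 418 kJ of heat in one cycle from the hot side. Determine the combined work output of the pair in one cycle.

T_H = 584 °C → 584 + 273.15 = 857.15 K.
T_C = 143 °F → (143 − 32) × 5/9 = 61.67 °C = 334.82 K.
Two reversible stages in series are equivalent to a single Carnot engine between T_H and T_C, so η_total = 1 − T_C/T_H = 1 − 334.82/857.15 = 0.6094.
W_total = η_total · Q_H = 0.6094 × 418 = 255 kJ.

W_total ≈ 255 kJ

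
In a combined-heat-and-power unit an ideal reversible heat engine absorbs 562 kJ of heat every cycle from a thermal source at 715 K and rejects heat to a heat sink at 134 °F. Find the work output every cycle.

W ≈ 302.8 kJ

T_C = 134 °F → (134 − 32) × 5/9 = 56.67 °C = 329.82 K.
Since the cycle is reversible, η = 1 − T_C/T_H = 1 − 329.82/715.00 = 0.5387.
W = η·Q_H = 0.5387 × 562 = 302.8 kJ.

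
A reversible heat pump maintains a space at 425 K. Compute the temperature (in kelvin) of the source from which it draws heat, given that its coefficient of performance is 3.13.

COP_HP = T_H/(T_H − T_C) ⇒ T_C = T_H·(COP_HP − 1)/COP_HP = 425.00 × (3.13 − 1)/3.13 = 289.2 K.

T_C ≈ 289.2 K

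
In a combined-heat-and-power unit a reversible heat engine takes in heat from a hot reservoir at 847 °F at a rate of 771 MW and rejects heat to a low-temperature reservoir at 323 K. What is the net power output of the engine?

Ẇ ≈ 428 MW

T_H = 847 °F → (847 − 32) × 5/9 = 452.78 °C = 725.93 K.
Since the cycle is reversible, η = 1 − T_C/T_H = 1 − 323.00/725.93 = 0.5551.
W = η·Q_H = 0.5551 × 771 = 428 MW.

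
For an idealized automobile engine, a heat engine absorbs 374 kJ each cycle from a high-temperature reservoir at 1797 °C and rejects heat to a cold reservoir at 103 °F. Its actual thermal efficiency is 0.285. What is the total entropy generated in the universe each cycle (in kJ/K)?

T_H = 1797 °C → 1797 + 273.15 = 2070.15 K.
T_C = 103 °F → (103 − 32) × 5/9 = 39.44 °C = 312.59 K.
W = η·Q_H = 0.285 × 374 = 106.6 kJ, so Q_C = Q_H − W = 267.4 kJ.
Entropy balance on the reservoirs: −Q_H/T_H = -0.1807 kJ/K, +Q_C/T_C = 0.8555 kJ/K.
ΔS_univ = −Q_H/T_H + Q_C/T_C = 0.6748 kJ/K (> 0, since η = 0.285 < η_Carnot = 0.849).

ΔS_univ ≈ 0.6748 kJ/K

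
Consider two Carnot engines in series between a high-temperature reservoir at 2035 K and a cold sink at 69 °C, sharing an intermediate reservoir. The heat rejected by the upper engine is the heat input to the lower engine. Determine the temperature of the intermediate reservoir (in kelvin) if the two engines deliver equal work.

T_m ≈ 1189 K

T_C = 69 °C → 69 + 273.15 = 342.15 K.
For reversible stages Q_m = Q_H·(T_m/T_H). Setting W₁ = Q_H(1 − T_m/T_H) equal to W₂ = Q_m(1 − T_C/T_m) = Q_H·(T_m − T_C)/T_H gives T_H − T_m = T_m − T_C, so T_m = (T_H + T_C)/2 = (2035.00 + 342.15)/2 = 1189 K.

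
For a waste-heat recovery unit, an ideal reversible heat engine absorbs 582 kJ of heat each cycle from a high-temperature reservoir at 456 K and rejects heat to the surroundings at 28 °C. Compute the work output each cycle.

T_C = 28 °C → 28 + 273.15 = 301.15 K.
η_rev = 1 − T_C/T_H = 1 − 301.15/456.00 = 0.3396.
W = η·Q_H = 0.3396 × 582 = 198 kJ.

W ≈ 198 kJ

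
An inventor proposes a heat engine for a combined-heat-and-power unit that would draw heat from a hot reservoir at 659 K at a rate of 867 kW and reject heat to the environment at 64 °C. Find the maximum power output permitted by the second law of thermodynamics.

T_C = 64 °C → 64 + 273.15 = 337.15 K.
No engine can exceed the Carnot limit: η_max = 1 − T_C/T_H = 1 − 337.15/659.00 = 0.4884.
W_max = η_max · Q_H = 0.4884 × 867 = 423 kW.

Ẇ_max ≈ 423 kW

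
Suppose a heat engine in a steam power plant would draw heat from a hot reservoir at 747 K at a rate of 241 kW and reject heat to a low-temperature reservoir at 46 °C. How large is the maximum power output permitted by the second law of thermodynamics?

Ẇ_max ≈ 138.0 kW

T_C = 46 °C → 46 + 273.15 = 319.15 K.
The upper bound on efficiency is η_max = 1 − T_C/T_H = 1 − 319.15/747.00 = 0.5728.
W_max = η_max · Q_H = 0.5728 × 241 = 138.0 kW.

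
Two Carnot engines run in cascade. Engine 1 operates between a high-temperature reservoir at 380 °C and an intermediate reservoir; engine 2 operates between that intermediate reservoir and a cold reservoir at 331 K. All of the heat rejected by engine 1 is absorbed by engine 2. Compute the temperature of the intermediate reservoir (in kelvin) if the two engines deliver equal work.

T_m ≈ 492 K

T_H = 380 °C → 380 + 273.15 = 653.15 K.
For reversible stages Q_m = Q_H·(T_m/T_H). Setting W₁ = Q_H(1 − T_m/T_H) equal to W₂ = Q_m(1 − T_C/T_m) = Q_H·(T_m − T_C)/T_H gives T_H − T_m = T_m − T_C, so T_m = (T_H + T_C)/2 = (653.15 + 331.00)/2 = 492 K.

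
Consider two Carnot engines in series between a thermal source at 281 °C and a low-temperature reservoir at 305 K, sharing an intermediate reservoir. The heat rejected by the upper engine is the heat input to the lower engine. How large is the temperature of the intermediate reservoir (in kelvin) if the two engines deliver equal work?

T_m ≈ 430 K

T_H = 281 °C → 281 + 273.15 = 554.15 K.
For reversible stages Q_m = Q_H·(T_m/T_H). Setting W₁ = Q_H(1 − T_m/T_H) equal to W₂ = Q_m(1 − T_C/T_m) = Q_H·(T_m − T_C)/T_H gives T_H − T_m = T_m − T_C, so T_m = (T_H + T_C)/2 = (554.15 + 305.00)/2 = 430 K.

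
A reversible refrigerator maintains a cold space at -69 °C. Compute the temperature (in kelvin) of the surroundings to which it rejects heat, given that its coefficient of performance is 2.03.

T_C = -69 °C → -69 + 273.15 = 204.15 K.
COP_R = T_C/(T_H − T_C) ⇒ T_H = T_C·(1 + 1/COP_R) = 204.15 × (1 + 1/2.03) = 305 K.

T_H ≈ 305 K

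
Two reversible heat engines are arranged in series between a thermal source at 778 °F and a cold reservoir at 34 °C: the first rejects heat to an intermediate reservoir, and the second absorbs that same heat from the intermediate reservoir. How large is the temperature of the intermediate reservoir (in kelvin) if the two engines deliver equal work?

T_m ≈ 497.4 K

T_H = 778 °F → (778 − 32) × 5/9 = 414.44 °C = 687.59 K.
T_C = 34 °C → 34 + 273.15 = 307.15 K.
For reversible stages Q_m = Q_H·(T_m/T_H). Setting W₁ = Q_H(1 − T_m/T_H) equal to W₂ = Q_m(1 − T_C/T_m) = Q_H·(T_m − T_C)/T_H gives T_H − T_m = T_m − T_C, so T_m = (T_H + T_C)/2 = (687.59 + 307.15)/2 = 497.4 K.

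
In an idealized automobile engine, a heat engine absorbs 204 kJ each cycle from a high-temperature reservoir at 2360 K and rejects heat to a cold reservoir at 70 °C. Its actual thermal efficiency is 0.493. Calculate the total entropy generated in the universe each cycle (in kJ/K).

ΔS_univ ≈ 0.215 kJ/K

T_C = 70 °C → 70 + 273.15 = 343.15 K.
W = η·Q_H = 0.493 × 204 = 100.6 kJ, so Q_C = Q_H − W = 103.4 kJ.
Entropy balance on the reservoirs: −Q_H/T_H = -0.08644 kJ/K, +Q_C/T_C = 0.3014 kJ/K.
ΔS_univ = −Q_H/T_H + Q_C/T_C = 0.215 kJ/K (> 0, since η = 0.493 < η_Carnot = 0.855).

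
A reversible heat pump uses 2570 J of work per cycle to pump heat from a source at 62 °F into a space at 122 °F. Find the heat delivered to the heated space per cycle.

T_H = 122 °F → (122 − 32) × 5/9 = 50.00 °C = 323.15 K.
T_C = 62 °F → (62 − 32) × 5/9 = 16.67 °C = 289.82 K.
Reversible heating COP: COP_HP = T_H/(T_H − T_C) = 323.15/33.33 = 9.6945.
Q_H = COP_HP · W = 9.6945 × 2570 = 24900 J.

Q_H ≈ 24900 J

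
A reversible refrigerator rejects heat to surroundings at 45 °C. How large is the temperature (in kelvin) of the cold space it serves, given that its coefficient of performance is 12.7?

T_C ≈ 294.9 K

T_H = 45 °C → 45 + 273.15 = 318.15 K.
COP_R = T_C/(T_H − T_C) ⇒ T_C = T_H·COP_R/(1 + COP_R) = 318.15 × 12.7/(1 + 12.7) = 294.9 K.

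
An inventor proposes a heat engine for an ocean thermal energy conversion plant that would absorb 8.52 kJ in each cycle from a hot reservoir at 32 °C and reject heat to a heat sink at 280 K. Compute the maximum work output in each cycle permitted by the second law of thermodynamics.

W_max ≈ 0.702 kJ

T_H = 32 °C → 32 + 273.15 = 305.15 K.
The upper bound on efficiency is η_max = 1 − T_C/T_H = 1 − 280.00/305.15 = 0.0824.
W_max = η_max · Q_H = 0.0824 × 8.52 = 0.702 kJ.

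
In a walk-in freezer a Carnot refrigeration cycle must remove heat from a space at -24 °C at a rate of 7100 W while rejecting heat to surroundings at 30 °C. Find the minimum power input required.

Ẇ_in ≈ 1540 W

T_H = 30 °C → 30 + 273.15 = 303.15 K.
T_C = -24 °C → -24 + 273.15 = 249.15 K.
COP_R = T_C/(T_H − T_C) = 249.15/54.00 = 4.6139.
W = Q_C/COP_R = 7100/4.6139 = 1540 W.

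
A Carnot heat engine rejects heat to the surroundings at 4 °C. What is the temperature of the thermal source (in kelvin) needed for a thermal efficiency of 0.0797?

T_H ≈ 301 K

T_C = 4 °C → 4 + 273.15 = 277.15 K.
From η = 1 − T_C/T_H, solving for T_H gives T_H = T_C/(1 − η) = 277.15/(1 − 0.0797) = 301 K.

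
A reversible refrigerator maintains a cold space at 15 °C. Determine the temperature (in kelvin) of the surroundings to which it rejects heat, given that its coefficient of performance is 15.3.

T_C = 15 °C → 15 + 273.15 = 288.15 K.
COP_R = T_C/(T_H − T_C) ⇒ T_H = T_C·(1 + 1/COP_R) = 288.15 × (1 + 1/15.3) = 307.0 K.

T_H ≈ 307.0 K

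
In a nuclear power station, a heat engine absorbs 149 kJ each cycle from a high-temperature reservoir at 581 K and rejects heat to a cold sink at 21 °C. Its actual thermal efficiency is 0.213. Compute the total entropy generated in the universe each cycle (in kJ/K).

ΔS_univ ≈ 0.142 kJ/K

T_C = 21 °C → 21 + 273.15 = 294.15 K.
W = η·Q_H = 0.213 × 149 = 31.74 kJ, so Q_C = Q_H − W = 117.3 kJ.
Entropy balance on the reservoirs: −Q_H/T_H = -0.2565 kJ/K, +Q_C/T_C = 0.3987 kJ/K.
ΔS_univ = −Q_H/T_H + Q_C/T_C = 0.142 kJ/K (> 0, since η = 0.213 < η_Carnot = 0.494).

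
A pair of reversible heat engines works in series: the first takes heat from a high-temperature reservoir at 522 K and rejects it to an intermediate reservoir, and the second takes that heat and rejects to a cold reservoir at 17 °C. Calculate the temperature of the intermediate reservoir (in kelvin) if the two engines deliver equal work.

T_C = 17 °C → 17 + 273.15 = 290.15 K.
For reversible stages Q_m = Q_H·(T_m/T_H). Setting W₁ = Q_H(1 − T_m/T_H) equal to W₂ = Q_m(1 − T_C/T_m) = Q_H·(T_m − T_C)/T_H gives T_H − T_m = T_m − T_C, so T_m = (T_H + T_C)/2 = (522.00 + 290.15)/2 = 406 K.

T_m ≈ 406 K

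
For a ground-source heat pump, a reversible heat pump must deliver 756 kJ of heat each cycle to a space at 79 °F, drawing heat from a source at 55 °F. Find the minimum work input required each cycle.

W_in ≈ 33.7 kJ

T_H = 79 °F → (79 − 32) × 5/9 = 26.11 °C = 299.26 K.
T_C = 55 °F → (55 − 32) × 5/9 = 12.78 °C = 285.93 K.
For a reversible heat pump, COP_HP = T_H/(T_H − T_C) = 299.26/13.33 = 22.4446.
W = Q_H/COP_HP = 756/22.4446 = 33.7 kJ.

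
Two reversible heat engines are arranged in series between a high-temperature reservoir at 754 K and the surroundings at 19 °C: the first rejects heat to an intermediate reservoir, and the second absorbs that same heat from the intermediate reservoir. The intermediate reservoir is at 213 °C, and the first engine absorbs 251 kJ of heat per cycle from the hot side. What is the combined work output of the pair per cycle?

T_C = 19 °C → 19 + 273.15 = 292.15 K.
Two reversible stages in series are equivalent to a single Carnot engine between T_H and T_C, so η_total = 1 − T_C/T_H = 1 − 292.15/754.00 = 0.6125.
W_total = η_total · Q_H = 0.6125 × 251 = 153.7 kJ.

W_total ≈ 153.7 kJ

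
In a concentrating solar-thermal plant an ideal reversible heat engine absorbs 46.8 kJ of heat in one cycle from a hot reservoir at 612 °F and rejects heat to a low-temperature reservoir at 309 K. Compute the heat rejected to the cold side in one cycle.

Q_C ≈ 24.3 kJ

T_H = 612 °F → (612 − 32) × 5/9 = 322.22 °C = 595.37 K.
Carnot efficiency: η = 1 − T_C/T_H = 1 − 309.00/595.37 = 0.4810.
For a reversible cycle Q_C/Q_H = T_C/T_H, so Q_C = 46.8 × 309.00/595.37 = 24.3 kJ.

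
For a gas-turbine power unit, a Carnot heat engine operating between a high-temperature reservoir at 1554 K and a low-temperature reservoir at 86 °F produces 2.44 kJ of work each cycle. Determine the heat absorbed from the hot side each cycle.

T_C = 86 °F → (86 − 32) × 5/9 = 30.00 °C = 303.15 K.
For a reversible engine, η = 1 − T_C/T_H = 1 − 303.15/1554.00 = 0.8049.
Q_H = W/η = 2.44/0.8049 = 3.031 kJ.

Q_H ≈ 3.031 kJ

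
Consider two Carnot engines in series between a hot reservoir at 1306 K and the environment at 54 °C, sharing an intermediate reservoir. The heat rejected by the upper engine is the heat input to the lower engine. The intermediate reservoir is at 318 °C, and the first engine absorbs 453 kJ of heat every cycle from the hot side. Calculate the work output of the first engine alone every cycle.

T_C = 54 °C → 54 + 273.15 = 327.15 K.
T_m = 318 °C → 318 + 273.15 = 591.15 K.
First-stage efficiency η₁ = 1 − T_m/T_H = 1 − 591.15/1306.00 = 0.5474.
W₁ = η₁·Q_H = 0.5474 × 453 = 248.0 kJ.

W₁ ≈ 248.0 kJ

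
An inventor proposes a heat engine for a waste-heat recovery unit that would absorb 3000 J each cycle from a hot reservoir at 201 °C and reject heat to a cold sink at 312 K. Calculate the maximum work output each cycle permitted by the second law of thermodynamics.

T_H = 201 °C → 201 + 273.15 = 474.15 K.
No engine can exceed the Carnot limit: η_max = 1 − T_C/T_H = 1 − 312.00/474.15 = 0.3420.
W_max = η_max · Q_H = 0.3420 × 3000 = 1030 J.

W_max ≈ 1030 J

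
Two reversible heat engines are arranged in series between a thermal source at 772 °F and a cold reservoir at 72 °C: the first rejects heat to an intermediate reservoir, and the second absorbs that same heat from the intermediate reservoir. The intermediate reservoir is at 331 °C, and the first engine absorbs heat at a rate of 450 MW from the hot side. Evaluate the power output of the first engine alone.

T_H = 772 °F → (772 − 32) × 5/9 = 411.11 °C = 684.26 K.
T_C = 72 °C → 72 + 273.15 = 345.15 K.
T_m = 331 °C → 331 + 273.15 = 604.15 K.
First-stage efficiency η₁ = 1 − T_m/T_H = 1 − 604.15/684.26 = 0.1171.
W₁ = η₁·Q_H = 0.1171 × 450 = 52.68 MW.

Ẇ₁ ≈ 52.68 MW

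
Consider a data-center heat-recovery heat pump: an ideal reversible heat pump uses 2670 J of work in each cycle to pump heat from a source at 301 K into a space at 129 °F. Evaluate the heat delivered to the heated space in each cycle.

Q_H ≈ 33500 J

T_H = 129 °F → (129 − 32) × 5/9 = 53.89 °C = 327.04 K.
For a reversible heat pump, COP_HP = T_H/(T_H − T_C) = 327.04/26.04 = 12.5596.
Q_H = COP_HP · W = 12.5596 × 2670 = 33500 J.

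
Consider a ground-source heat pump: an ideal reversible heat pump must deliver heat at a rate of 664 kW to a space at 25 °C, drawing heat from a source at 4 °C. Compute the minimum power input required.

T_H = 25 °C → 25 + 273.15 = 298.15 K.
T_C = 4 °C → 4 + 273.15 = 277.15 K.
For a reversible heat pump, COP_HP = T_H/(T_H − T_C) = 298.15/21.00 = 14.1976.
W = Q_H/COP_HP = 664/14.1976 = 46.8 kW.

Ẇ_in ≈ 46.8 kW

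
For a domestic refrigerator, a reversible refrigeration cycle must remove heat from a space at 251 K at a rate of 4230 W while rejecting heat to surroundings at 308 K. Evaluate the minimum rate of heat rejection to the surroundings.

Q̇_H ≈ 5190 W

For a reversible cycle Q_H/Q_C = T_H/T_C, so Q_H = Q_C·T_H/T_C = 4230 × 308.00/251.00 = 5190 W.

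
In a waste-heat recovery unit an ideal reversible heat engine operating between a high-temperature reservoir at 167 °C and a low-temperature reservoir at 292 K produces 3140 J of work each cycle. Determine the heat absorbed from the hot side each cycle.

T_H = 167 °C → 167 + 273.15 = 440.15 K.
η_rev = 1 − T_C/T_H = 1 − 292.00/440.15 = 0.3366.
Q_H = W/η = 3140/0.3366 = 9329 J.

Q_H ≈ 9329 J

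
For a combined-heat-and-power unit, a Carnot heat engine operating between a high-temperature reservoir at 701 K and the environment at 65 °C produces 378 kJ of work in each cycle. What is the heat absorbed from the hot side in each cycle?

Q_H ≈ 730 kJ

T_C = 65 °C → 65 + 273.15 = 338.15 K.
The Carnot efficiency is η = 1 − T_C/T_H = 1 − 338.15/701.00 = 0.5176.
Q_H = W/η = 378/0.5176 = 730 kJ.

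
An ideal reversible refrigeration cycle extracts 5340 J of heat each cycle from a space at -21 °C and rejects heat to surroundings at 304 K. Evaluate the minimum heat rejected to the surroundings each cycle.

Q_H ≈ 6438 J

T_C = -21 °C → -21 + 273.15 = 252.15 K.
For a reversible cycle Q_H/Q_C = T_H/T_C, so Q_H = Q_C·T_H/T_C = 5340 × 304.00/252.15 = 6438 J.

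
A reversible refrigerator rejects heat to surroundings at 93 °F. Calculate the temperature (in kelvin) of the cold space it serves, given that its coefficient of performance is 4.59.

T_H = 93 °F → (93 − 32) × 5/9 = 33.89 °C = 307.04 K.
COP_R = T_C/(T_H − T_C) ⇒ T_C = T_H·COP_R/(1 + COP_R) = 307.04 × 4.59/(1 + 4.59) = 252 K.

T_C ≈ 252 K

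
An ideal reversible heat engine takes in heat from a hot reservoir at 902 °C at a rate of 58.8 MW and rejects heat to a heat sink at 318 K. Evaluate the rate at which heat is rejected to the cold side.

Q̇_C ≈ 15.9 MW

T_H = 902 °C → 902 + 273.15 = 1175.15 K.
Carnot efficiency: η = 1 − T_C/T_H = 1 − 318.00/1175.15 = 0.7294.
For a reversible cycle Q_C/Q_H = T_C/T_H, so Q_C = 58.8 × 318.00/1175.15 = 15.9 MW.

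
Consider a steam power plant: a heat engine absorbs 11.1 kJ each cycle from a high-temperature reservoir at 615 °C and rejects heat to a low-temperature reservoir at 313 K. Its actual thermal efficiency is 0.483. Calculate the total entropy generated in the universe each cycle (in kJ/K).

ΔS_univ ≈ 0.00584 kJ/K

T_H = 615 °C → 615 + 273.15 = 888.15 K.
W = η·Q_H = 0.483 × 11.1 = 5.361 kJ, so Q_C = Q_H − W = 5.739 kJ.
The hot reservoir loses entropy Q_H/T_H = 11.1/888.15 = 0.01250 kJ/K; the cold reservoir gains Q_C/T_C = 5.739/313.00 = 0.01833 kJ/K.
ΔS_univ = −Q_H/T_H + Q_C/T_C = 0.00584 kJ/K (> 0, since η = 0.483 < η_Carnot = 0.648).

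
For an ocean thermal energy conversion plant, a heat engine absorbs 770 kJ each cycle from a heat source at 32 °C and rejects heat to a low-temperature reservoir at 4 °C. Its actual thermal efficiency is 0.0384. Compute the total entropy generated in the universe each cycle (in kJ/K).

T_H = 32 °C → 32 + 273.15 = 305.15 K.
T_C = 4 °C → 4 + 273.15 = 277.15 K.
W = η·Q_H = 0.0384 × 770 = 29.57 kJ, so Q_C = Q_H − W = 740.4 kJ.
Entropy balance on the reservoirs: −Q_H/T_H = -2.523 kJ/K, +Q_C/T_C = 2.672 kJ/K.
ΔS_univ = −Q_H/T_H + Q_C/T_C = 0.148 kJ/K (> 0, since η = 0.0384 < η_Carnot = 0.092).

ΔS_univ ≈ 0.148 kJ/K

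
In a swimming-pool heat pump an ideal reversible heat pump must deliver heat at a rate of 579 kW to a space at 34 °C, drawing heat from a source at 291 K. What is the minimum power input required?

Ẇ_in ≈ 30.4 kW

T_H = 34 °C → 34 + 273.15 = 307.15 K.
Reversible heating COP: COP_HP = T_H/(T_H − T_C) = 307.15/16.15 = 19.0186.
W = Q_H/COP_HP = 579/19.0186 = 30.4 kW.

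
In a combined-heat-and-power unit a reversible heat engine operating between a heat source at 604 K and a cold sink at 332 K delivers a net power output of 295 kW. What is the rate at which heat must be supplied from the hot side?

Q̇_H ≈ 655 kW

The Carnot efficiency is η = 1 − T_C/T_H = 1 − 332.00/604.00 = 0.4503.
Q_H = W/η = 295/0.4503 = 655 kW.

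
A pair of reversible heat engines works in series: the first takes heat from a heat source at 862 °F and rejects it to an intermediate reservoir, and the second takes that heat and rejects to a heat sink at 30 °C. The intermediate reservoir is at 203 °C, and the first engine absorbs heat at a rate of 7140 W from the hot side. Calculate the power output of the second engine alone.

T_H = 862 °F → (862 − 32) × 5/9 = 461.11 °C = 734.26 K.
T_C = 30 °C → 30 + 273.15 = 303.15 K.
T_m = 203 °C → 203 + 273.15 = 476.15 K.
Heat entering the second stage: Q_m = Q_H·(T_m/T_H) = 7140 × 476.15/734.26 = 4630 W.
Second-stage efficiency η₂ = 1 − T_C/T_m = 1 − 303.15/476.15 = 0.3633, so W₂ = η₂·Q_m = 1680 W.

Ẇ₂ ≈ 1680 W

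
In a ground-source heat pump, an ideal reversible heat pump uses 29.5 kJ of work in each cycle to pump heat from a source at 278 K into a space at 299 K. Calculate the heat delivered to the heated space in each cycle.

Reversible heating COP: COP_HP = T_H/(T_H − T_C) = 299.00/21.00 = 14.2381.
Q_H = COP_HP · W = 14.2381 × 29.5 = 420.0 kJ.

Q_H ≈ 420.0 kJ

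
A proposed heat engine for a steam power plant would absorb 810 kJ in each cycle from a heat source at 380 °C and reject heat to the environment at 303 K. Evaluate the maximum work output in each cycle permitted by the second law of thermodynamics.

W_max ≈ 434 kJ

T_H = 380 °C → 380 + 273.15 = 653.15 K.
No engine can exceed the Carnot limit: η_max = 1 − T_C/T_H = 1 − 303.00/653.15 = 0.5361.
W_max = η_max · Q_H = 0.5361 × 810 = 434 kJ.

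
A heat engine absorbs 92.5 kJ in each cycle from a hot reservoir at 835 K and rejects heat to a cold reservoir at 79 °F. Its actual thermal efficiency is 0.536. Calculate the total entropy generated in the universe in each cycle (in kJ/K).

ΔS_univ ≈ 0.03264 kJ/K

T_C = 79 °F → (79 − 32) × 5/9 = 26.11 °C = 299.26 K.
W = η·Q_H = 0.536 × 92.5 = 49.58 kJ, so Q_C = Q_H − W = 42.92 kJ.
The hot reservoir loses entropy Q_H/T_H = 92.5/835.00 = 0.1108 kJ/K; the cold reservoir gains Q_C/T_C = 42.92/299.26 = 0.1434 kJ/K.
ΔS_univ = −Q_H/T_H + Q_C/T_C = 0.03264 kJ/K (> 0, since η = 0.536 < η_Carnot = 0.642).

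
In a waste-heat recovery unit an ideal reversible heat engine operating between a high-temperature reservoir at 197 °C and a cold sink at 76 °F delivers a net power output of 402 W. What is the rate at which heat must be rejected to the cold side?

T_H = 197 °C → 197 + 273.15 = 470.15 K.
T_C = 76 °F → (76 − 32) × 5/9 = 24.44 °C = 297.59 K.
η_rev = 1 − T_C/T_H = 1 − 297.59/470.15 = 0.3670.
Since Q_C/Q_H = T_C/T_H and Q_H = W/η, Q_C = W·T_C/(T_H − T_C) = 402 × 297.59/172.56 = 693 W.

Q̇_C ≈ 693 W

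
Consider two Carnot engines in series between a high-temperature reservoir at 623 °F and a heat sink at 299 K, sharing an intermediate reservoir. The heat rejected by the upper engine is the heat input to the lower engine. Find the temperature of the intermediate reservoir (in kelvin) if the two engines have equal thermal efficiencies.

T_H = 623 °F → (623 − 32) × 5/9 = 328.33 °C = 601.48 K.
Equal efficiencies require 1 − T_m/T_H = 1 − T_C/T_m, i.e. T_m/T_H = T_C/T_m, so T_m = √(T_H·T_C) = √(601.48 × 299.00) = 424 K.

T_m ≈ 424 K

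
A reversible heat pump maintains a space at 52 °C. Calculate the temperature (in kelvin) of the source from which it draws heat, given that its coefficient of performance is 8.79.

T_C ≈ 288 K

T_H = 52 °C → 52 + 273.15 = 325.15 K.
COP_HP = T_H/(T_H − T_C) ⇒ T_C = T_H·(COP_HP − 1)/COP_HP = 325.15 × (8.79 − 1)/8.79 = 288 K.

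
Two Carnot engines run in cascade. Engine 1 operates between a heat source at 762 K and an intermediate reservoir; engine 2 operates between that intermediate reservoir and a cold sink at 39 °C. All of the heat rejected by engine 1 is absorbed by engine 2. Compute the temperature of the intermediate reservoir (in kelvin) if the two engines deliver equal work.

T_C = 39 °C → 39 + 273.15 = 312.15 K.
For reversible stages Q_m = Q_H·(T_m/T_H). Setting W₁ = Q_H(1 − T_m/T_H) equal to W₂ = Q_m(1 − T_C/T_m) = Q_H·(T_m − T_C)/T_H gives T_H − T_m = T_m − T_C, so T_m = (T_H + T_C)/2 = (762.00 + 312.15)/2 = 537.1 K.

T_m ≈ 537.1 K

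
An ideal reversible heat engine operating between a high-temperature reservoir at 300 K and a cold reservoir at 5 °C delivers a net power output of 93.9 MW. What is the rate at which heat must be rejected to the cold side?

T_C = 5 °C → 5 + 273.15 = 278.15 K.
Carnot efficiency: η = 1 − T_C/T_H = 1 − 278.15/300.00 = 0.0728.
Since Q_C/Q_H = T_C/T_H and Q_H = W/η, Q_C = W·T_C/(T_H − T_C) = 93.9 × 278.15/21.85 = 1195 MW.

Q̇_C ≈ 1195 MW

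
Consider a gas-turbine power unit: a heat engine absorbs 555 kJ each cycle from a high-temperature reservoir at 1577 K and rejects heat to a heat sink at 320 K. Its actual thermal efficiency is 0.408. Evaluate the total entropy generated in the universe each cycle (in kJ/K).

ΔS_univ ≈ 0.675 kJ/K

W = η·Q_H = 0.408 × 555 = 226.4 kJ, so Q_C = Q_H − W = 328.6 kJ.
The hot reservoir loses entropy Q_H/T_H = 555/1577.00 = 0.3519 kJ/K; the cold reservoir gains Q_C/T_C = 328.6/320.00 = 1.027 kJ/K.
ΔS_univ = −Q_H/T_H + Q_C/T_C = 0.675 kJ/K (> 0, since η = 0.408 < η_Carnot = 0.797).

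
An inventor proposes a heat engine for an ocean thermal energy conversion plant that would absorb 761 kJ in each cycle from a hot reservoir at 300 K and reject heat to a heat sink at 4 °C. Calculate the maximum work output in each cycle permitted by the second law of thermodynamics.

T_C = 4 °C → 4 + 273.15 = 277.15 K.
No engine can exceed the Carnot limit: η_max = 1 − T_C/T_H = 1 − 277.15/300.00 = 0.0762.
W_max = η_max · Q_H = 0.0762 × 761 = 58.0 kJ.

W_max ≈ 58.0 kJ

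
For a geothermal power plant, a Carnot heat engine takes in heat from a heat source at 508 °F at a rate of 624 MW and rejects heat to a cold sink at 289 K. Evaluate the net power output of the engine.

Ẇ ≈ 289 MW

T_H = 508 °F → (508 − 32) × 5/9 = 264.44 °C = 537.59 K.
The Carnot efficiency is η = 1 − T_C/T_H = 1 − 289.00/537.59 = 0.4624.
W = η·Q_H = 0.4624 × 624 = 289 MW.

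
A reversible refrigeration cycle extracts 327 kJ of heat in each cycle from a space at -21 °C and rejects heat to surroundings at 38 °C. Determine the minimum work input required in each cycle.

W_in ≈ 76.5 kJ

T_H = 38 °C → 38 + 273.15 = 311.15 K.
T_C = -21 °C → -21 + 273.15 = 252.15 K.
Carnot COP: COP_R = T_C/(T_H − T_C) = 252.15/59.00 = 4.2737.
W = Q_C/COP_R = 327/4.2737 = 76.5 kJ.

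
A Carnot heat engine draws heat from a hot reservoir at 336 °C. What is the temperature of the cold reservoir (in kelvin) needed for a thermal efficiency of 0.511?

T_C ≈ 298 K

T_H = 336 °C → 336 + 273.15 = 609.15 K.
From η = 1 − T_C/T_H, T_C = T_H·(1 − η) = 609.15 × (1 − 0.511) = 298 K.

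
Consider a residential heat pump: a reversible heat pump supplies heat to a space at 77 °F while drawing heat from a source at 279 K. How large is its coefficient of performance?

T_H = 77 °F → (77 − 32) × 5/9 = 25.00 °C = 298.15 K.
For a reversible heat pump, COP_HP = T_H/(T_H − T_C) = 298.15/(298.15 − 279.00) = 15.57.

COP_HP ≈ 15.57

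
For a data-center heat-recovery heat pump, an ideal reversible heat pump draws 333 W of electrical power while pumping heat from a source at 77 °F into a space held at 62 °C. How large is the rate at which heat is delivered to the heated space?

T_H = 62 °C → 62 + 273.15 = 335.15 K.
T_C = 77 °F → (77 − 32) × 5/9 = 25.00 °C = 298.15 K.
For a reversible heat pump, COP_HP = T_H/(T_H − T_C) = 335.15/37.00 = 9.0581.
Q_H = COP_HP · W = 9.0581 × 333 = 3020 W.

Q̇_H ≈ 3020 W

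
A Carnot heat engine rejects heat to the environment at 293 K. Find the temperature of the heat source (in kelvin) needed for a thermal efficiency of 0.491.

From η = 1 − T_C/T_H, solving for T_H gives T_H = T_C/(1 − η) = 293.00/(1 − 0.491) = 576 K.

T_H ≈ 576 K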